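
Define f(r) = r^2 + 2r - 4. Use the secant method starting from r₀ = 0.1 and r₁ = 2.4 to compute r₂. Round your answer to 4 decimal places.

f(0.1) = -3.790000, f(2.4) = 6.560000
r₂ = 2.400000 − 6.560000·(2.400000 − 0.100000) / (6.560000 − (-3.790000)) = 2.400000 − (15.088000)/(10.350000) = 0.942222

0.9422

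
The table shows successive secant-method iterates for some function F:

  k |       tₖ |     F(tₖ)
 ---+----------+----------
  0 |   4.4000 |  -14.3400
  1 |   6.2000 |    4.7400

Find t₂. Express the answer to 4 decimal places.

t₂ = 6.2000 − 4.7400·(6.2000 − 4.4000) / (4.7400 − (-14.3400))
   = 6.2000 − (8.532000)/(19.080000) = 5.752830

5.7528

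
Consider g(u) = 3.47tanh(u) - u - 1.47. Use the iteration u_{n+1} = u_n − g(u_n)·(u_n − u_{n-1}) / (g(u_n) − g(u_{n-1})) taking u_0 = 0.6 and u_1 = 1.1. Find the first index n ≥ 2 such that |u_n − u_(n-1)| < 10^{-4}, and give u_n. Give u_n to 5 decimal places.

g(0.6) = -0.2064380, g(1.1) = 0.2077316
u_2 = 1.1000000 − 0.2077316·(0.5000000)/(0.4141696) = 0.8492192;  |Δ| = 0.2507808
g(0.8492192) = 0.0773756
u_3 = 0.8492192 − 0.0773756·(-0.2507808)/(-0.1303560) = 0.7003627;  |Δ| = 0.1488564
g(0.7003627) = -0.0724078
u_4 = 0.7003627 − (-0.0724078)·(-0.1488564)/(-0.1497834) = 0.7723224;  |Δ| = 0.0719596
g(0.7723224) = 0.0072018
u_5 = 0.7723224 − 0.0072018·(0.0719596)/(0.0796095) = 0.7658127;  |Δ| = 0.0065097
g(0.7658127) = 0.0005607
u_6 = 0.7658127 − 0.0005607·(-0.0065097)/(-0.0066411) = 0.7652631;  |Δ| = 0.0005496
g(0.7652631) = -0.0000051
u_7 = 0.7652631 − (-0.0000051)·(-0.0005496)/(-0.0005657) = 0.7652680;  |Δ| = 0.0000049
|u_7 − u_6| = 0.0000049 < 10^{-4}

n = 7, u_n = 0.76527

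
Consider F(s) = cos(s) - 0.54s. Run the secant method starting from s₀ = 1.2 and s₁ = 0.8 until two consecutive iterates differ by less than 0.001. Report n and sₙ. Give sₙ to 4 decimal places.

n = 4, sₙ = 1.0002

F(1.2) = -0.285642, F(0.8) = 0.264707
s₂ = 0.800000 − 0.264707·(-0.400000)/(0.550349) = 0.992392;  |Δ| = 0.192392
F(0.992392) = 0.010797
s₃ = 0.992392 − 0.010797·(0.192392)/(-0.253910) = 1.000573;  |Δ| = 0.008181
F(1.000573) = -0.000489
s₄ = 1.000573 − (-0.000489)·(0.008181)/(-0.011286) = 1.000218;  |Δ| = 0.000355
|s₄ − s₃| = 0.000355 < 0.001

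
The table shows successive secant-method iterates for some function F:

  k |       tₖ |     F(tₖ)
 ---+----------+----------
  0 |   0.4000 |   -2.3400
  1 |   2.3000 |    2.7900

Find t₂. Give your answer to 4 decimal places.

t₂ = 2.3000 − 2.7900·(2.3000 − 0.4000) / (2.7900 − (-2.3400))
   = 2.3000 − (5.301000)/(5.130000) = 1.266667

1.2667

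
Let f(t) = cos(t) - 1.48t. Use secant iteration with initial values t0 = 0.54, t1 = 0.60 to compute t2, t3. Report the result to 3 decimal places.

f(0.54) = 0.05851, f(0.60) = -0.06266
t2 = 0.60000 − (-0.06266)·(0.60000 − 0.54000) / (-0.06266 − 0.05851) = 0.60000 − (-0.00376)/(-0.12117) = 0.56897
f(0.56897) = 0.00038
t3 = 0.56897 − 0.00038·(0.56897 − 0.60000) / (0.00038 − (-0.06266)) = 0.56897 − (-0.00001)/(0.06304) = 0.56916

0.569, 0.569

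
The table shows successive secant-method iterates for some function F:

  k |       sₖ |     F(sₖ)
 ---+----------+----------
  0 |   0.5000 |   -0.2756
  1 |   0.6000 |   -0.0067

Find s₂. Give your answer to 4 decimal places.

s₂ = 0.6000 − (-0.0067)·(0.6000 − 0.5000) / (-0.0067 − (-0.2756))
   = 0.6000 − (-0.000670)/(0.268900) = 0.602492

0.6025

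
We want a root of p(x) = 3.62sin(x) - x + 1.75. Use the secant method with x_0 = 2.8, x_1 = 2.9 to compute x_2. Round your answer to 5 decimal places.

p(2.8) = 0.1626571, p(2.9) = -0.2839174
x_2 = 2.9000000 − (-0.2839174)·(2.9000000 − 2.8000000) / (-0.2839174 − 0.1626571) = 2.9000000 − (-0.0283917)/(-0.4465745) = 2.8364233

2.83642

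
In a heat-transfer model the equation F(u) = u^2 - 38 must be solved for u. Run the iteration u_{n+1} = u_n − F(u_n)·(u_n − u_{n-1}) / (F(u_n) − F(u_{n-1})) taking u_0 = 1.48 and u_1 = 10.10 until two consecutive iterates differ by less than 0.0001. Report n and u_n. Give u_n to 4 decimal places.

n = 7, u_n = 6.1644

F(1.48) = -35.809600, F(10.10) = 64.010000
u_2 = 10.100000 − 64.010000·(8.620000)/(99.819600) = 4.572366;  |Δ| = 5.527634
F(4.572366) = -17.093468
u_3 = 4.572366 − (-17.093468)·(-5.527634)/(-81.103468) = 5.737377;  |Δ| = 1.165011
F(5.737377) = -5.082504
u_4 = 5.737377 − (-5.082504)·(1.165011)/(12.010964) = 6.230358;  |Δ| = 0.492981
F(6.230358) = 0.817358
u_5 = 6.230358 − 0.817358·(0.492981)/(5.899861) = 6.162061;  |Δ| = 0.068297
F(6.162061) = -0.029005
u_6 = 6.162061 − (-0.029005)·(-0.068297)/(-0.846362) = 6.164401;  |Δ| = 0.002341
F(6.164401) = -0.000154
u_7 = 6.164401 − (-0.000154)·(0.002341)/(0.028850) = 6.164414;  |Δ| = 0.000013
|u_7 − u_6| = 0.000013 < 0.0001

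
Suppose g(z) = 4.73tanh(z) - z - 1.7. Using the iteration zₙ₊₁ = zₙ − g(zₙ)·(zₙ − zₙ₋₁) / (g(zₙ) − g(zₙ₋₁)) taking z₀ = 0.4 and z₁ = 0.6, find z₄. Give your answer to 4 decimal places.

0.5052

g(0.4) = -0.302841, g(0.6) = 0.240244
z₂ = 0.600000 − 0.240244·(0.600000 − 0.400000) / (0.240244 − (-0.302841)) = 0.600000 − (0.048049)/(0.543086) = 0.511526
g(0.511526) = 0.016935
z₃ = 0.511526 − 0.016935·(0.511526 − 0.600000) / (0.016935 − 0.240244) = 0.511526 − (-0.001498)/(-0.223309) = 0.504817
g(0.504817) = -0.001125
z₄ = 0.504817 − (-0.001125)·(0.504817 − 0.511526) / (-0.001125 − 0.016935) = 0.504817 − (0.000008)/(-0.018060) = 0.505235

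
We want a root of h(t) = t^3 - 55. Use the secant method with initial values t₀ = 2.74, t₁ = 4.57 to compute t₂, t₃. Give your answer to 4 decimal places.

h(2.74) = -34.429176, h(4.57) = 40.443993
t₂ = 4.570000 − 40.443993·(4.570000 − 2.740000) / (40.443993 − (-34.429176)) = 4.570000 − (74.012507)/(74.873169) = 3.581495
h(3.581495) = -9.059785
t₃ = 3.581495 − (-9.059785)·(3.581495 − 4.570000) / (-9.059785 − 40.443993) = 3.581495 − (8.955644)/(-49.503778) = 3.762403

3.5815, 3.7624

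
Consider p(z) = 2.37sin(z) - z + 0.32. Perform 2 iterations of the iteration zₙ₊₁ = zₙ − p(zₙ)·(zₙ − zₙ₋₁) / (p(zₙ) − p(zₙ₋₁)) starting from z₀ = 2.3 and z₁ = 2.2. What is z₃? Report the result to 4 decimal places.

p(2.3) = -0.212679, p(2.2) = 0.036136
z₂ = 2.200000 − 0.036136·(2.200000 − 2.300000) / (0.036136 − (-0.212679)) = 2.200000 − (-0.003614)/(0.248815) = 2.214523
p(2.214523) = 0.001155
z₃ = 2.214523 − 0.001155·(2.214523 − 2.200000) / (0.001155 − 0.036136) = 2.214523 − (0.000017)/(-0.034981) = 2.215003

2.2150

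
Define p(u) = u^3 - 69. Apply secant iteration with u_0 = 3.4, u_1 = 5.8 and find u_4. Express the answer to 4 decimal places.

p(3.4) = -29.696000, p(5.8) = 126.112000
u_2 = 5.800000 − 126.112000·(5.800000 − 3.400000) / (126.112000 − (-29.696000)) = 5.800000 − (302.668800)/(155.808000) = 3.857425
p(3.857425) = -11.602588
u_3 = 3.857425 − (-11.602588)·(3.857425 − 5.800000) / (-11.602588 − 126.112000) = 3.857425 − (22.538903)/(-137.714588) = 4.021088
p(4.021088) = -3.982411
u_4 = 4.021088 − (-3.982411)·(4.021088 − 3.857425) / (-3.982411 − (-11.602588)) = 4.021088 − (-0.651777)/(7.620177) = 4.106621

4.1066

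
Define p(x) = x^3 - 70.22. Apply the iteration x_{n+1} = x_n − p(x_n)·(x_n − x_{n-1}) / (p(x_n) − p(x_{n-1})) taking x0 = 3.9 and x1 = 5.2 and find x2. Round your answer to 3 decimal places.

p(3.9) = -10.90100, p(5.2) = 70.38800
x2 = 5.20000 − 70.38800·(5.20000 − 3.90000) / (70.38800 − (-10.90100)) = 5.20000 − (91.50440)/(81.28900) = 4.07433

4.074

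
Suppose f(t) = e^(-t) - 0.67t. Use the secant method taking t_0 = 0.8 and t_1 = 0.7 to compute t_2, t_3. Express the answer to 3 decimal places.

f(0.8) = -0.08667, f(0.7) = 0.02759
t_2 = 0.70000 − 0.02759·(0.70000 − 0.80000) / (0.02759 − (-0.08667)) = 0.70000 − (-0.00276)/(0.11426) = 0.72414
f(0.72414) = -0.00044
t_3 = 0.72414 − (-0.00044)·(0.72414 − 0.70000) / (-0.00044 − 0.02759) = 0.72414 − (-0.00001)/(-0.02802) = 0.72377

0.724, 0.724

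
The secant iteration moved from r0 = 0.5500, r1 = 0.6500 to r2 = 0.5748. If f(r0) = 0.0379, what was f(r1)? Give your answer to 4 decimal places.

The secant line through (0.5500, 0.0379) and (0.6500, f(r1)) crosses zero at r2 = 0.5748.
So (0.5500, 0.0379), (0.6500, f(r1)), (0.5748, 0) are collinear:
f(r1) = 0.0379 · (0.6500 − 0.5748) / (0.5500 − 0.5748) = 0.0379 · (0.075200)/(-0.024800) = -0.114923

-0.1149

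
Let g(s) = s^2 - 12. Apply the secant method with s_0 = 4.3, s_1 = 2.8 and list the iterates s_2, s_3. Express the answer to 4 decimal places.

g(4.3) = 6.490000, g(2.8) = -4.160000
s_2 = 2.800000 − (-4.160000)·(2.800000 − 4.300000) / (-4.160000 − 6.490000) = 2.800000 − (6.240000)/(-10.650000) = 3.385915
g(3.385915) = -0.535576
s_3 = 3.385915 − (-0.535576)·(3.385915 − 2.800000) / (-0.535576 − (-4.160000)) = 3.385915 − (-0.313802)/(3.624424) = 3.472495

3.3859, 3.4725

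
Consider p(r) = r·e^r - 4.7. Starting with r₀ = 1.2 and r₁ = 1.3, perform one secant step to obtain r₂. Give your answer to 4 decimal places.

1.2911

p(1.2) = -0.715860, p(1.3) = 0.070086
r₂ = 1.300000 − 0.070086·(1.300000 − 1.200000) / (0.070086 − (-0.715860)) = 1.300000 − (0.007009)/(0.785945) = 1.291083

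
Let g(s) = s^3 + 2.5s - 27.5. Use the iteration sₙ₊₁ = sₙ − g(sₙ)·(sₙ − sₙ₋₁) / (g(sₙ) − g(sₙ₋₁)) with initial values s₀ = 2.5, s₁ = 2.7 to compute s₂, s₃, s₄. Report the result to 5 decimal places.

2.74682, 2.74311, 2.74316

g(2.5) = -5.6250000, g(2.7) = -1.0670000
s₂ = 2.7000000 − (-1.0670000)·(2.7000000 − 2.5000000) / (-1.0670000 − (-5.6250000)) = 2.7000000 − (-0.2134000)/(4.5580000) = 2.7468188
g(2.7468188) = 0.0918315
s₃ = 2.7468188 − 0.0918315·(2.7468188 − 2.7000000) / (0.0918315 − (-1.0670000)) = 2.7468188 − (0.0042994)/(1.1588315) = 2.7431086
g(2.7431086) = -0.0013099
s₄ = 2.7431086 − (-0.0013099)·(2.7431086 − 2.7468188) / (-0.0013099 − 0.0918315) = 2.7431086 − (0.0000049)/(-0.0931414) = 2.7431608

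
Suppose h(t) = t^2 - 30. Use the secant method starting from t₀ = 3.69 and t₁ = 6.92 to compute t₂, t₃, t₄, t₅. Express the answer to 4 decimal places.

h(3.69) = -16.383900, h(6.92) = 17.886400
t₂ = 6.920000 − 17.886400·(6.920000 − 3.690000) / (17.886400 − (-16.383900)) = 6.920000 − (57.773072)/(34.270300) = 5.234194
h(5.234194) = -2.603212
t₃ = 5.234194 − (-2.603212)·(5.234194 − 6.920000) / (-2.603212 − 17.886400) = 5.234194 − (4.388509)/(-20.489612) = 5.448376
h(5.448376) = -0.315196
t₄ = 5.448376 − (-0.315196)·(5.448376 − 5.234194) / (-0.315196 − (-2.603212)) = 5.448376 − (-0.067509)/(2.288016) = 5.477882
h(5.477882) = 0.007190
t₅ = 5.477882 − 0.007190·(5.477882 − 5.448376) / (0.007190 − (-0.315196)) = 5.477882 − (0.000212)/(0.322386) = 5.477224

5.2342, 5.4484, 5.4779, 5.4772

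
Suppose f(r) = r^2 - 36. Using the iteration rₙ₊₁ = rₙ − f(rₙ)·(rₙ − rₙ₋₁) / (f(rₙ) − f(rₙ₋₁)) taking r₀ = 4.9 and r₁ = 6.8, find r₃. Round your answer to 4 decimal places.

5.9953

f(4.9) = -11.990000, f(6.8) = 10.240000
r₂ = 6.800000 − 10.240000·(6.800000 − 4.900000) / (10.240000 − (-11.990000)) = 6.800000 − (19.456000)/(22.230000) = 5.924786
f(5.924786) = -0.896907
r₃ = 5.924786 − (-0.896907)·(5.924786 − 6.800000) / (-0.896907 − 10.240000) = 5.924786 − (0.784985)/(-11.136907) = 5.995271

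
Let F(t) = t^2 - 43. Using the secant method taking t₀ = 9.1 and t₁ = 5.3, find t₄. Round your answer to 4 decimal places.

6.5570

F(9.1) = 39.810000, F(5.3) = -14.910000
t₂ = 5.300000 − (-14.910000)·(5.300000 − 9.100000) / (-14.910000 − 39.810000) = 5.300000 − (56.658000)/(-54.720000) = 6.335417
F(6.335417) = -2.862496
t₃ = 6.335417 − (-2.862496)·(6.335417 − 5.300000) / (-2.862496 − (-14.910000)) = 6.335417 − (-2.963876)/(12.047504) = 6.581432
F(6.581432) = 0.315253
t₄ = 6.581432 − 0.315253·(6.581432 − 6.335417) / (0.315253 − (-2.862496)) = 6.581432 − (0.077557)/(3.177748) = 6.557026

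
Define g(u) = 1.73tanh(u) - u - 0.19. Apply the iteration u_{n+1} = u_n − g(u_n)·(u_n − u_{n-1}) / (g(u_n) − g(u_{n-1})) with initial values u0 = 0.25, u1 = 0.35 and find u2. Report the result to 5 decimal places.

0.27798

g(0.25) = -0.0162907, g(0.35) = 0.0419297
u2 = 0.3500000 − 0.0419297·(0.3500000 − 0.2500000) / (0.0419297 − (-0.0162907)) = 0.3500000 − (0.0041930)/(0.0582204) = 0.2779811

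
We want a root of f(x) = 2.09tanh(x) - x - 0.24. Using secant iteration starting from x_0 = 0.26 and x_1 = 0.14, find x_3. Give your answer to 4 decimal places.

0.2276

f(0.26) = 0.031478, f(0.14) = -0.089297
x_2 = 0.140000 − (-0.089297)·(0.140000 − 0.260000) / (-0.089297 − 0.031478) = 0.140000 − (0.010716)/(-0.120774) = 0.228724
f(0.228724) = 0.001144
x_3 = 0.228724 − 0.001144·(0.228724 − 0.140000) / (0.001144 − (-0.089297)) = 0.228724 − (0.000102)/(0.090441) = 0.227602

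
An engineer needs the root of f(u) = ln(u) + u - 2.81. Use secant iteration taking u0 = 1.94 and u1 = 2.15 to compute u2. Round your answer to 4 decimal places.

2.0792

f(1.94) = -0.207312, f(2.15) = 0.105468
u2 = 2.150000 − 0.105468·(2.150000 − 1.940000) / (0.105468 − (-0.207312)) = 2.150000 − (0.022148)/(0.312780) = 2.079189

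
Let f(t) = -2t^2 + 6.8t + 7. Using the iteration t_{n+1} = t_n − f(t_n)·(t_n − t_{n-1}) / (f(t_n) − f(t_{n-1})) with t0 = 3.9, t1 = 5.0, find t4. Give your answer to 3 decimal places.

4.228

f(3.9) = 3.10000, f(5.0) = -9.00000
t2 = 5.00000 − (-9.00000)·(5.00000 − 3.90000) / (-9.00000 − 3.10000) = 5.00000 − (-9.90000)/(-12.10000) = 4.18182
f(4.18182) = 0.46116
t3 = 4.18182 − 0.46116·(4.18182 − 5.00000) / (0.46116 − (-9.00000)) = 4.18182 − (-0.37731)/(9.46116) = 4.22170
f(4.22170) = 0.06208
t4 = 4.22170 − 0.06208·(4.22170 − 4.18182) / (0.06208 − 0.46116) = 4.22170 − (0.00248)/(-0.39908) = 4.22790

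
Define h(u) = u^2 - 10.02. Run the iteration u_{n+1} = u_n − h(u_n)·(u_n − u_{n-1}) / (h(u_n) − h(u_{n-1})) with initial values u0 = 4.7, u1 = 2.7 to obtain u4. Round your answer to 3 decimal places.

3.165

h(4.7) = 12.07000, h(2.7) = -2.73000
u2 = 2.70000 − (-2.73000)·(2.70000 − 4.70000) / (-2.73000 − 12.07000) = 2.70000 − (5.46000)/(-14.80000) = 3.06892
h(3.06892) = -0.60174
u3 = 3.06892 − (-0.60174)·(3.06892 − 2.70000) / (-0.60174 − (-2.73000)) = 3.06892 − (-0.22199)/(2.12826) = 3.17323
h(3.17323) = 0.04936
u4 = 3.17323 − 0.04936·(3.17323 − 3.06892) / (0.04936 − (-0.60174)) = 3.17323 − (0.00515)/(0.65110) = 3.16532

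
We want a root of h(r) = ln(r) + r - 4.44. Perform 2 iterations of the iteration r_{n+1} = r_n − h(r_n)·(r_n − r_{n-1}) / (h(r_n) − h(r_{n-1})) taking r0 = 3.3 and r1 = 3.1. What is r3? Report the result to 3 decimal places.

h(3.3) = 0.05392, h(3.1) = -0.20860
r2 = 3.10000 − (-0.20860)·(3.10000 − 3.30000) / (-0.20860 − 0.05392) = 3.10000 − (0.04172)/(-0.26252) = 3.25892
h(3.25892) = 0.00032
r3 = 3.25892 − 0.00032·(3.25892 − 3.10000) / (0.00032 − (-0.20860)) = 3.25892 − (0.00005)/(0.20891) = 3.25868

3.259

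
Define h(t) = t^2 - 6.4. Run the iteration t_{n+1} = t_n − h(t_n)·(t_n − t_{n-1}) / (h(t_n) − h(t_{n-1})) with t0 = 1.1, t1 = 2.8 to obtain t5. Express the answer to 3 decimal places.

h(1.1) = -5.19000, h(2.8) = 1.44000
t2 = 2.80000 − 1.44000·(2.80000 − 1.10000) / (1.44000 − (-5.19000)) = 2.80000 − (2.44800)/(6.63000) = 2.43077
h(2.43077) = -0.49136
t3 = 2.43077 − (-0.49136)·(2.43077 − 2.80000) / (-0.49136 − 1.44000) = 2.43077 − (0.18143)/(-1.93136) = 2.52471
h(2.52471) = -0.02586
t4 = 2.52471 − (-0.02586)·(2.52471 − 2.43077) / (-0.02586 − (-0.49136)) = 2.52471 − (-0.00243)/(0.46550) = 2.52992
h(2.52992) = 0.00052
t5 = 2.52992 − 0.00052·(2.52992 − 2.52471) / (0.00052 − (-0.02586)) = 2.52992 − (0.00000)/(0.02638) = 2.52982

2.530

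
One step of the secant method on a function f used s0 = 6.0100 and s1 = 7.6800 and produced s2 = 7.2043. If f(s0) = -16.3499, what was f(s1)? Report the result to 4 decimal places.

The secant line through (6.0100, -16.3499) and (7.6800, f(s1)) crosses zero at s2 = 7.2043.
So (6.0100, -16.3499), (7.6800, f(s1)), (7.2043, 0) are collinear:
f(s1) = -16.3499 · (7.6800 − 7.2043) / (6.0100 − 7.2043) = -16.3499 · (0.475700)/(-1.194300) = 6.512306

6.5123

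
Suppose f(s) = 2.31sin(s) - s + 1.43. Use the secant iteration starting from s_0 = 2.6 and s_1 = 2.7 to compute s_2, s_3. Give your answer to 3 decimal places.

f(2.6) = 0.02081, f(2.7) = -0.28275
s_2 = 2.70000 − (-0.28275)·(2.70000 − 2.60000) / (-0.28275 − 0.02081) = 2.70000 − (-0.02828)/(-0.30356) = 2.60685
f(2.60685) = 0.00036
s_3 = 2.60685 − 0.00036·(2.60685 − 2.70000) / (0.00036 − (-0.28275)) = 2.60685 − (-0.00003)/(0.28311) = 2.60697

2.607, 2.607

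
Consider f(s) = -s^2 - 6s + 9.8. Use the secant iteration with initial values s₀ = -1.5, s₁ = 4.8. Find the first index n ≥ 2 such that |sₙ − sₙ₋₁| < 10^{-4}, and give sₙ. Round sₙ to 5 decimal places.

f(-1.5) = 16.5500000, f(4.8) = -42.0400000
s₂ = 4.8000000 − (-42.0400000)·(6.3000000)/(-58.5900000) = 0.2795699;  |Δ| = 4.5204301
f(0.2795699) = 8.0444213
s₃ = 0.2795699 − 8.0444213·(-4.5204301)/(50.0844213) = 1.0056289;  |Δ| = 0.7260590
f(1.0056289) = 2.7549373
s₄ = 1.0056289 − 2.7549373·(0.7260590)/(-5.2894841) = 1.3837843;  |Δ| = 0.3781554
f(1.3837843) = -0.4175646
s₅ = 1.3837843 − (-0.4175646)·(0.3781554)/(-3.1725019) = 1.3340115;  |Δ| = 0.0497728
f(1.3340115) = 0.0163445
s₆ = 1.3340115 − 0.0163445·(-0.0497728)/(0.4339092) = 1.3358863;  |Δ| = 0.0018748
f(1.3358863) = 0.0000898
s₇ = 1.3358863 − 0.0000898·(0.0018748)/(-0.0162547) = 1.3358967;  |Δ| = 0.0000104
|s₇ − s₆| = 0.0000104 < 10^{-4}

n = 7, sₙ = 1.33590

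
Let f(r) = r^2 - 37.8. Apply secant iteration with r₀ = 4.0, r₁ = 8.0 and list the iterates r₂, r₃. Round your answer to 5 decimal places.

5.81667, 6.10374

f(4.0) = -21.8000000, f(8.0) = 26.2000000
r₂ = 8.0000000 − 26.2000000·(8.0000000 − 4.0000000) / (26.2000000 − (-21.8000000)) = 8.0000000 − (104.8000000)/(48.0000000) = 5.8166667
f(5.8166667) = -3.9663889
r₃ = 5.8166667 − (-3.9663889)·(5.8166667 − 8.0000000) / (-3.9663889 − 26.2000000) = 5.8166667 − (8.6599491)/(-30.1663889) = 6.1037394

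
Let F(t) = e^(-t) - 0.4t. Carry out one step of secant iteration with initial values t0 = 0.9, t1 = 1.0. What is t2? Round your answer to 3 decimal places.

F(0.9) = 0.04657, F(1.0) = -0.03212
t2 = 1.00000 − (-0.03212)·(1.00000 − 0.90000) / (-0.03212 − 0.04657) = 1.00000 − (-0.00321)/(-0.07869) = 0.95918

0.959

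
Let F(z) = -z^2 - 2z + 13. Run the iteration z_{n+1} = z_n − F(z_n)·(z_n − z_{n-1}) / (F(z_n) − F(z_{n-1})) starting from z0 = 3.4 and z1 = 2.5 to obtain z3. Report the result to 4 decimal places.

F(3.4) = -5.360000, F(2.5) = 1.750000
z2 = 2.500000 − 1.750000·(2.500000 − 3.400000) / (1.750000 − (-5.360000)) = 2.500000 − (-1.575000)/(7.110000) = 2.721519
F(2.721519) = 0.150296
z3 = 2.721519 − 0.150296·(2.721519 − 2.500000) / (0.150296 − 1.750000) = 2.721519 − (0.033294)/(-1.599704) = 2.742331

2.7423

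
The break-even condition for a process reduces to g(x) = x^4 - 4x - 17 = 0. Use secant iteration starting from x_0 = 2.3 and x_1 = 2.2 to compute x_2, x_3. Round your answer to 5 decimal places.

g(2.3) = 1.7841000, g(2.2) = -2.3744000
x_2 = 2.2000000 − (-2.3744000)·(2.2000000 − 2.3000000) / (-2.3744000 − 1.7841000) = 2.2000000 − (0.2374400)/(-4.1585000) = 2.2570975
g(2.2570975) = -0.0745701
x_3 = 2.2570975 − (-0.0745701)·(2.2570975 − 2.2000000) / (-0.0745701 − (-2.3744000)) = 2.2570975 − (-0.0042578)/(2.2998299) = 2.2589489

2.25710, 2.25895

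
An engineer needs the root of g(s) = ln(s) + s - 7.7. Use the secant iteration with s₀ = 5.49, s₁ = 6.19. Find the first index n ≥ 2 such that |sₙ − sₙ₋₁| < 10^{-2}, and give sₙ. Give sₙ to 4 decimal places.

n = 3, sₙ = 5.9214

g(5.49) = -0.507072, g(6.19) = 0.312935
s₂ = 6.190000 − 0.312935·(0.700000)/(0.820007) = 5.922863;  |Δ| = 0.267137
g(5.922863) = 0.001682
s₃ = 5.922863 − 0.001682·(-0.267137)/(-0.311253) = 5.921419;  |Δ| = 0.001444
|s₃ − s₂| = 0.001444 < 10^{-2}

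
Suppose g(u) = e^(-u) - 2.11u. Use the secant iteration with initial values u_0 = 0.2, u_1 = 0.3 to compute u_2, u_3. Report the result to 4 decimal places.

g(0.2) = 0.396731, g(0.3) = 0.107818
u_2 = 0.300000 − 0.107818·(0.300000 − 0.200000) / (0.107818 − 0.396731) = 0.300000 − (0.010782)/(-0.288913) = 0.337319
g(0.337319) = 0.001939
u_3 = 0.337319 − 0.001939·(0.337319 − 0.300000) / (0.001939 − 0.107818) = 0.337319 − (0.000072)/(-0.105879) = 0.338002

0.3373, 0.3380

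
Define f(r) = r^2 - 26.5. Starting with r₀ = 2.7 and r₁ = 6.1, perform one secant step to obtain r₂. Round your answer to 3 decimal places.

f(2.7) = -19.21000, f(6.1) = 10.71000
r₂ = 6.10000 − 10.71000·(6.10000 − 2.70000) / (10.71000 − (-19.21000)) = 6.10000 − (36.41400)/(29.92000) = 4.88295

4.883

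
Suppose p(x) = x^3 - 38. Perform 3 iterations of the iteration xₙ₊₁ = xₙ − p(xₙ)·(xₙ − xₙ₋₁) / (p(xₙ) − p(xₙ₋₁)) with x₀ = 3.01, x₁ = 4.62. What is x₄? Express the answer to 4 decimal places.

p(3.01) = -10.729099, p(4.62) = 60.611128
x₂ = 4.620000 − 60.611128·(4.620000 − 3.010000) / (60.611128 − (-10.729099)) = 4.620000 − (97.583916)/(71.340227) = 3.252133
p(3.252133) = -3.604230
x₃ = 3.252133 − (-3.604230)·(3.252133 − 4.620000) / (-3.604230 − 60.611128) = 3.252133 − (4.930105)/(-64.215358) = 3.328908
p(3.328908) = -1.110281
x₄ = 3.328908 − (-1.110281)·(3.328908 − 3.252133) / (-1.110281 − (-3.604230)) = 3.328908 − (-0.085241)/(2.493949) = 3.363087

3.3631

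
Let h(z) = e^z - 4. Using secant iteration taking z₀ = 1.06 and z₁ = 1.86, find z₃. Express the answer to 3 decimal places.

h(1.06) = -1.11363, h(1.86) = 2.42374
z₂ = 1.86000 − 2.42374·(1.86000 − 1.06000) / (2.42374 − (-1.11363)) = 1.86000 − (1.93899)/(3.53737) = 1.31185
h(1.31185) = -0.28695
z₃ = 1.31185 − (-0.28695)·(1.31185 − 1.86000) / (-0.28695 − 2.42374) = 1.31185 − (0.15729)/(-2.71068) = 1.36988

1.370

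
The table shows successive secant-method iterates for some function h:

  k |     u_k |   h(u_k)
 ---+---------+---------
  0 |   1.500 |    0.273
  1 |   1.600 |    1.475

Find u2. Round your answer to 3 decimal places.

u2 = 1.600 − 1.475·(1.600 − 1.500) / (1.475 − 0.273)
   = 1.600 − (0.14750)/(1.20200) = 1.47729

1.477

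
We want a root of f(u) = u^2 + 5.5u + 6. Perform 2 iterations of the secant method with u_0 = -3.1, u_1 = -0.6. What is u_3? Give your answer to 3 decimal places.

f(-3.1) = -1.44000, f(-0.6) = 3.06000
u_2 = -0.60000 − 3.06000·(-0.60000 − (-3.10000)) / (3.06000 − (-1.44000)) = -0.60000 − (7.65000)/(4.50000) = -2.30000
f(-2.30000) = -1.36000
u_3 = -2.30000 − (-1.36000)·(-2.30000 − (-0.60000)) / (-1.36000 − 3.06000) = -2.30000 − (2.31200)/(-4.42000) = -1.77692

-1.777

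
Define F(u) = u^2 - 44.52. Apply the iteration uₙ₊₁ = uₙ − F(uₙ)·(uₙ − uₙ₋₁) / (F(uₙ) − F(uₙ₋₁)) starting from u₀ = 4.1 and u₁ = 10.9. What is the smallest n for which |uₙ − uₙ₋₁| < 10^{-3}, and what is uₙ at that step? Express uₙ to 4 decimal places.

F(4.1) = -27.710000, F(10.9) = 74.290000
u₂ = 10.900000 − 74.290000·(6.800000)/(102.000000) = 5.947333;  |Δ| = 4.952667
F(5.947333) = -9.149226
u₃ = 5.947333 − (-9.149226)·(-4.952667)/(-83.439226) = 6.490400;  |Δ| = 0.543067
F(6.490400) = -2.394707
u₄ = 6.490400 − (-2.394707)·(0.543067)/(6.754519) = 6.682936;  |Δ| = 0.192536
F(6.682936) = 0.141630
u₅ = 6.682936 − 0.141630·(0.192536)/(2.536337) = 6.672184;  |Δ| = 0.010751
F(6.672184) = -0.001954
u₆ = 6.672184 − (-0.001954)·(-0.010751)/(-0.143584) = 6.672331;  |Δ| = 0.000146
|u₆ − u₅| = 0.000146 < 10^{-3}

n = 6, uₙ = 6.6723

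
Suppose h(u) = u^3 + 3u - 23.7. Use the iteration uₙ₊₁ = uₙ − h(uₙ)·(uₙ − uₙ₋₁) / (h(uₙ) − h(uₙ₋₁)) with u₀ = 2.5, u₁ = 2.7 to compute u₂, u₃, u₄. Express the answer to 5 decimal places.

h(2.5) = -0.5750000, h(2.7) = 4.0830000
u₂ = 2.7000000 − 4.0830000·(2.7000000 − 2.5000000) / (4.0830000 − (-0.5750000)) = 2.7000000 − (0.8166000)/(4.6580000) = 2.5246887
h(2.5246887) = -0.0334341
u₃ = 2.5246887 − (-0.0334341)·(2.5246887 − 2.7000000) / (-0.0334341 − 4.0830000) = 2.5246887 − (0.0058614)/(-4.1164341) = 2.5261126
h(2.5261126) = -0.0019191
u₄ = 2.5261126 − (-0.0019191)·(2.5261126 − 2.5246887) / (-0.0019191 − (-0.0334341)) = 2.5261126 − (-0.0000027)/(0.0315150) = 2.5261993

2.52469, 2.52611, 2.52620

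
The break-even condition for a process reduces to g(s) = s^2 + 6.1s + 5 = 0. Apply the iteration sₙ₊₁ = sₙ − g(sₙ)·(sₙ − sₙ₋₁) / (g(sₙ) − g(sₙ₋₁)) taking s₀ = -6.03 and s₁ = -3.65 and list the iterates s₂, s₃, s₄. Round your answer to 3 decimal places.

-4.751, -5.363, -5.102

g(-6.03) = 4.57790, g(-3.65) = -3.94250
s₂ = -3.65000 − (-3.94250)·(-3.65000 − (-6.03000)) / (-3.94250 − 4.57790) = -3.65000 − (-9.38315)/(-8.52040) = -4.75126
g(-4.75126) = -1.40822
s₃ = -4.75126 − (-1.40822)·(-4.75126 − (-3.65000)) / (-1.40822 − (-3.94250)) = -4.75126 − (1.55082)/(2.53428) = -5.36319
g(-5.36319) = 1.04837
s₄ = -5.36319 − 1.04837·(-5.36319 − (-4.75126)) / (1.04837 − (-1.40822)) = -5.36319 − (-0.64153)/(2.45659) = -5.10205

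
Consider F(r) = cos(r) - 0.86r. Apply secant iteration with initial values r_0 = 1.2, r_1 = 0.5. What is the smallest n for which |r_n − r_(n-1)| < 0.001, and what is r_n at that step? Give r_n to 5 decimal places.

F(1.2) = -0.6696422, F(0.5) = 0.4475826
r_2 = 0.5000000 − 0.4475826·(-0.7000000)/(1.1172248) = 0.7804340;  |Δ| = 0.2804340
F(0.7804340) = 0.0394350
r_3 = 0.7804340 − 0.0394350·(0.2804340)/(-0.4081475) = 0.8075294;  |Δ| = 0.0270954
F(0.8075294) = -0.0031895
r_4 = 0.8075294 − (-0.0031895)·(0.0270954)/(-0.0426246) = 0.8055019;  |Δ| = 0.0020275
F(0.8055019) = 0.0000177
r_5 = 0.8055019 − 0.0000177·(-0.0020275)/(0.0032073) = 0.8055131;  |Δ| = 0.0000112
|r_5 − r_4| = 0.0000112 < 0.001

n = 5, r_n = 0.80551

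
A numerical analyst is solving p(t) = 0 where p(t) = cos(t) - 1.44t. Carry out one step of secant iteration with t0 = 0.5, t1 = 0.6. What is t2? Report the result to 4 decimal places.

p(0.5) = 0.157583, p(0.6) = -0.038664
t2 = 0.600000 − (-0.038664)·(0.600000 − 0.500000) / (-0.038664 − 0.157583) = 0.600000 − (-0.003866)/(-0.196247) = 0.580298

0.5803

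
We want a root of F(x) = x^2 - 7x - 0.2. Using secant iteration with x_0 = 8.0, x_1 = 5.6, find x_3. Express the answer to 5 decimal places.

F(8.0) = 7.8000000, F(5.6) = -8.0400000
x_2 = 5.6000000 − (-8.0400000)·(5.6000000 − 8.0000000) / (-8.0400000 − 7.8000000) = 5.6000000 − (19.2960000)/(-15.8400000) = 6.8181818
F(6.8181818) = -1.4396694
x_3 = 6.8181818 − (-1.4396694)·(6.8181818 − 5.6000000) / (-1.4396694 − (-8.0400000)) = 6.8181818 − (-1.7537791)/(6.6003306) = 7.0838926

7.08389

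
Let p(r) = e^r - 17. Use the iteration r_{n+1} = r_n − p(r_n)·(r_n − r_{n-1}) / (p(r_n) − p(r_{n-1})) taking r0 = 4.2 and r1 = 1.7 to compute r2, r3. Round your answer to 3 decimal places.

2.171, 3.349

p(4.2) = 49.68633, p(1.7) = -11.52605
r2 = 1.70000 − (-11.52605)·(1.70000 − 4.20000) / (-11.52605 − 49.68633) = 1.70000 − (28.81513)/(-61.21238) = 2.17074
p(2.17074) = -8.23523
r3 = 2.17074 − (-8.23523)·(2.17074 − 1.70000) / (-8.23523 − (-11.52605)) = 2.17074 − (-3.87665)/(3.29082) = 3.34876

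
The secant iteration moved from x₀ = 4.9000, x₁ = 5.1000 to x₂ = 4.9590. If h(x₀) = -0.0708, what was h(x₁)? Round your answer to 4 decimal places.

The secant line through (4.9000, -0.0708) and (5.1000, h(x₁)) crosses zero at x₂ = 4.9590.
So (4.9000, -0.0708), (5.1000, h(x₁)), (4.9590, 0) are collinear:
h(x₁) = -0.0708 · (5.1000 − 4.9590) / (4.9000 − 4.9590) = -0.0708 · (0.141000)/(-0.059000) = 0.169200

0.1692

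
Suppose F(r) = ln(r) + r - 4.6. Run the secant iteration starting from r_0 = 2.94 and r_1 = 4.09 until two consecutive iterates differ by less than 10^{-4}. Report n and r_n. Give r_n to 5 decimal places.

n = 5, r_n = 3.38164

F(2.94) = -0.5815904, F(4.09) = 0.8985450
r_2 = 4.0900000 − 0.8985450·(1.1500000)/(1.4801354) = 3.3918701;  |Δ| = 0.6981299
F(3.3918701) = 0.0132516
r_3 = 3.3918701 − 0.0132516·(-0.6981299)/(-0.8852934) = 3.3814201;  |Δ| = 0.0104500
F(3.3814201) = -0.0002841
r_4 = 3.3814201 − (-0.0002841)·(-0.0104500)/(-0.0135357) = 3.3816395;  |Δ| = 0.0002193
F(3.3816395) = 0.0000001
r_5 = 3.3816395 − 0.0000001·(0.0002193)/(0.0002842) = 3.3816394;  |Δ| = 0.0000001
|r_5 − r_4| = 0.0000001 < 10^{-4}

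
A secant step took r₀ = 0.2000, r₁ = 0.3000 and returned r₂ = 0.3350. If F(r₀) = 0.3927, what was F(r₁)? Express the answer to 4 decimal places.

The secant line through (0.2000, 0.3927) and (0.3000, F(r₁)) crosses zero at r₂ = 0.3350.
So (0.2000, 0.3927), (0.3000, F(r₁)), (0.3350, 0) are collinear:
F(r₁) = 0.3927 · (0.3000 − 0.3350) / (0.2000 − 0.3350) = 0.3927 · (-0.035000)/(-0.135000) = 0.101811

0.1018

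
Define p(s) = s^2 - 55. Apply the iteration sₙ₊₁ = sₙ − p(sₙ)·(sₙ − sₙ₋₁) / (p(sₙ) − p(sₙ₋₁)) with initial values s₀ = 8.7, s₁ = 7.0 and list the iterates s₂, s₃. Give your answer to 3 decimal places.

7.382, 7.417

p(8.7) = 20.69000, p(7.0) = -6.00000
s₂ = 7.00000 − (-6.00000)·(7.00000 − 8.70000) / (-6.00000 − 20.69000) = 7.00000 − (10.20000)/(-26.69000) = 7.38217
p(7.38217) = -0.50363
s₃ = 7.38217 − (-0.50363)·(7.38217 − 7.00000) / (-0.50363 − (-6.00000)) = 7.38217 − (-0.19247)/(5.49637) = 7.41718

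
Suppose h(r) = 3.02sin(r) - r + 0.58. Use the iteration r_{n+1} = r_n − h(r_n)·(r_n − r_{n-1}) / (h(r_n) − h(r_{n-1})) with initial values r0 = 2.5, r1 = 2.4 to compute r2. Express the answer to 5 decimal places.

h(2.5) = -0.1126141, h(2.4) = 0.2198988
r2 = 2.4000000 − 0.2198988·(2.4000000 − 2.5000000) / (0.2198988 − (-0.1126141)) = 2.4000000 − (-0.0219899)/(0.3325129) = 2.4661324

2.46613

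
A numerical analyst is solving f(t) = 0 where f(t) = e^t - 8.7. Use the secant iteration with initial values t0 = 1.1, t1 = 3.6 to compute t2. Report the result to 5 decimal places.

f(1.1) = -5.6958340, f(3.6) = 27.8982344
t2 = 3.6000000 − 27.8982344·(3.6000000 − 1.1000000) / (27.8982344 − (-5.6958340)) = 3.6000000 − (69.7455861)/(33.5940684) = 1.5238720

1.52387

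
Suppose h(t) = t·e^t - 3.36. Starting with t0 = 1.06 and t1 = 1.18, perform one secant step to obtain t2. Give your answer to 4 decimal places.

h(1.06) = -0.300447, h(1.18) = 0.480162
t2 = 1.180000 − 0.480162·(1.180000 − 1.060000) / (0.480162 − (-0.300447)) = 1.180000 − (0.057619)/(0.780608) = 1.106187

1.1062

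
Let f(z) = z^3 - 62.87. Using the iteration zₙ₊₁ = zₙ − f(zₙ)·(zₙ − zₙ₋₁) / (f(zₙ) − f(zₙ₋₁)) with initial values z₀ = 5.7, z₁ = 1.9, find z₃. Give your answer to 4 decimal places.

f(5.7) = 122.323000, f(1.9) = -56.011000
z₂ = 1.900000 − (-56.011000)·(1.900000 − 5.700000) / (-56.011000 − 122.323000) = 1.900000 − (212.841800)/(-178.334000) = 3.093501
f(3.093501) = -33.265975
z₃ = 3.093501 − (-33.265975)·(3.093501 − 1.900000) / (-33.265975 − (-56.011000)) = 3.093501 − (-39.702973)/(22.745025) = 4.839068

4.8391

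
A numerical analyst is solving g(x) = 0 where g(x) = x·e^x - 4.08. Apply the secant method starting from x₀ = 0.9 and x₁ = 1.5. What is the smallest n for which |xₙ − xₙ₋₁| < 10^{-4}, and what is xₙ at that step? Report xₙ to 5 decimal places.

n = 6, xₙ = 1.21300

g(0.9) = -1.8663572, g(1.5) = 2.6425336
x₂ = 1.5000000 − 2.6425336·(0.6000000)/(4.5088908) = 1.1483569;  |Δ| = 0.3516431
g(1.1483569) = -0.4592213
x₃ = 1.1483569 − (-0.4592213)·(-0.3516431)/(-3.1017549) = 1.2004184;  |Δ| = 0.0520615
g(1.2004184) = -0.0928024
x₄ = 1.2004184 − (-0.0928024)·(0.0520615)/(0.3664189) = 1.2136040;  |Δ| = 0.0131855
g(1.2136040) = 0.0044963
x₅ = 1.2136040 − 0.0044963·(0.0131855)/(0.0972987) = 1.2129947;  |Δ| = 0.0006093
g(1.2129947) = -0.0000412
x₆ = 1.2129947 − (-0.0000412)·(-0.0006093)/(-0.0045374) = 1.2130002;  |Δ| = 0.0000055
|x₆ − x₅| = 0.0000055 < 10^{-4}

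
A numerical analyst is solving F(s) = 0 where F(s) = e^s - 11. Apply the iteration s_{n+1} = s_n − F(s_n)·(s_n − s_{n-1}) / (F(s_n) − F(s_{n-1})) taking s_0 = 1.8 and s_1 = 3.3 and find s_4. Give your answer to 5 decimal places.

F(1.8) = -4.9503525, F(3.3) = 16.1126389
s_2 = 3.3000000 − 16.1126389·(3.3000000 − 1.8000000) / (16.1126389 − (-4.9503525)) = 3.3000000 − (24.1689584)/(21.0629915) = 2.1525391
F(2.1525391) = -2.3933158
s_3 = 2.1525391 − (-2.3933158)·(2.1525391 − 3.3000000) / (-2.3933158 − 16.1126389) = 2.1525391 − (2.7462362)/(-18.5059547) = 2.3009366
F(2.3009366) = -1.0164716
s_4 = 2.3009366 − (-1.0164716)·(2.3009366 − 2.1525391) / (-1.0164716 − (-2.3933158)) = 2.3009366 − (-0.1508418)/(1.3768441) = 2.4104928

2.41049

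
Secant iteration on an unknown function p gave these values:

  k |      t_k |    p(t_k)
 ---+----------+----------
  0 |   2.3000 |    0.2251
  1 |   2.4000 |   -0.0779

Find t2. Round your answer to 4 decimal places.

t2 = 2.4000 − (-0.0779)·(2.4000 − 2.3000) / (-0.0779 − 0.2251)
   = 2.4000 − (-0.007790)/(-0.303000) = 2.374290

2.3743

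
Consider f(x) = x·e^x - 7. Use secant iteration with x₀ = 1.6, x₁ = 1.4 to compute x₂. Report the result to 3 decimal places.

f(1.6) = 0.92485, f(1.4) = -1.32272
x₂ = 1.40000 − (-1.32272)·(1.40000 − 1.60000) / (-1.32272 − 0.92485) = 1.40000 − (0.26454)/(-2.24757) = 1.51770

1.518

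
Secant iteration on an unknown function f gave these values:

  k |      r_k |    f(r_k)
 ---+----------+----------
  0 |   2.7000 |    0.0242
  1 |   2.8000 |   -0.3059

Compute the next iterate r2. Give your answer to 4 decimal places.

2.7073

r2 = 2.8000 − (-0.3059)·(2.8000 − 2.7000) / (-0.3059 − 0.0242)
   = 2.8000 − (-0.030590)/(-0.330100) = 2.707331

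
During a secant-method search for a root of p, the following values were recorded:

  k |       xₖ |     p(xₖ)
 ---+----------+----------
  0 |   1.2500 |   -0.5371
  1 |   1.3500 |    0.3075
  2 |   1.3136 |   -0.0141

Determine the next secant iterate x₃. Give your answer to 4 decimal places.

1.3152

x₃ = 1.3136 − (-0.0141)·(1.3136 − 1.3500) / (-0.0141 − 0.3075)
   = 1.3136 − (0.000513)/(-0.321600) = 1.315196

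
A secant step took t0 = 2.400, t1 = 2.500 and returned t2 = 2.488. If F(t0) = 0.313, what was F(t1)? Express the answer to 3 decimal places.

-0.043

The secant line through (2.400, 0.313) and (2.500, F(t1)) crosses zero at t2 = 2.488.
So (2.400, 0.313), (2.500, F(t1)), (2.488, 0) are collinear:
F(t1) = 0.313 · (2.500 − 2.488) / (2.400 − 2.488) = 0.313 · (0.01200)/(-0.08800) = -0.04268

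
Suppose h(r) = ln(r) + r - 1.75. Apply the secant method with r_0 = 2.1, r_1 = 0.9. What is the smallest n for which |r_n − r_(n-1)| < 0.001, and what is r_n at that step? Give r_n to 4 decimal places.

n = 5, r_n = 1.4079

h(2.1) = 1.091937, h(0.9) = -0.955361
r_2 = 0.900000 − (-0.955361)·(-1.200000)/(-2.047298) = 1.459974;  |Δ| = 0.559974
h(1.459974) = 0.088392
r_3 = 1.459974 − 0.088392·(0.559974)/(1.043752) = 1.412551;  |Δ| = 0.047422
h(1.412551) = 0.007949
r_4 = 1.412551 − 0.007949·(-0.047422)/(-0.080443) = 1.407865;  |Δ| = 0.004686
h(1.407865) = -0.000060
r_5 = 1.407865 − (-0.000060)·(-0.004686)/(-0.008009) = 1.407900;  |Δ| = 0.000035
|r_5 − r_4| = 0.000035 < 0.001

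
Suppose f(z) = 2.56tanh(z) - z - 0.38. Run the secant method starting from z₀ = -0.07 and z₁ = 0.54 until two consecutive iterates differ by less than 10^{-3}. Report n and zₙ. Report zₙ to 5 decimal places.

f(-0.07) = -0.4889079, f(0.54) = 0.3420492
z₂ = 0.5400000 − 0.3420492·(0.6100000)/(0.8309571) = 0.2889040;  |Δ| = 0.2510960
f(0.2889040) = 0.0507779
z₃ = 0.2889040 − 0.0507779·(-0.2510960)/(-0.2912713) = 0.2451299;  |Δ| = 0.0437740
f(0.2451299) = -0.0098716
z₄ = 0.2451299 − (-0.0098716)·(-0.0437740)/(-0.0606494) = 0.2522548;  |Δ| = 0.0071249
f(0.2522548) = 0.0001600
z₅ = 0.2522548 − 0.0001600·(0.0071249)/(0.0100316) = 0.2521412;  |Δ| = 0.0001136
|z₅ − z₄| = 0.0001136 < 10^{-3}

n = 5, zₙ = 0.25214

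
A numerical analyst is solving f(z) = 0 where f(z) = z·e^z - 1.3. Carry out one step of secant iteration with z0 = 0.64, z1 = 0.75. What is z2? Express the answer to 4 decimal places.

0.6654

f(0.64) = -0.086252, f(0.75) = 0.287750
z2 = 0.750000 − 0.287750·(0.750000 − 0.640000) / (0.287750 − (-0.086252)) = 0.750000 − (0.031653)/(0.374002) = 0.665368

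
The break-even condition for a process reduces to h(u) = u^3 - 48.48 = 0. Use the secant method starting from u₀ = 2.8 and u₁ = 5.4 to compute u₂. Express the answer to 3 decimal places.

3.309

h(2.8) = -26.52800, h(5.4) = 108.98400
u₂ = 5.40000 − 108.98400·(5.40000 − 2.80000) / (108.98400 − (-26.52800)) = 5.40000 − (283.35840)/(135.51200) = 3.30898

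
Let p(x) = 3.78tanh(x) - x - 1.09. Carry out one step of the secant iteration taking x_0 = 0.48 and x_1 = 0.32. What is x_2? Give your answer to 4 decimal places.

0.4276

p(0.48) = 0.116801, p(0.32) = -0.240064
x_2 = 0.320000 − (-0.240064)·(0.320000 − 0.480000) / (-0.240064 − 0.116801) = 0.320000 − (0.038410)/(-0.356865) = 0.427632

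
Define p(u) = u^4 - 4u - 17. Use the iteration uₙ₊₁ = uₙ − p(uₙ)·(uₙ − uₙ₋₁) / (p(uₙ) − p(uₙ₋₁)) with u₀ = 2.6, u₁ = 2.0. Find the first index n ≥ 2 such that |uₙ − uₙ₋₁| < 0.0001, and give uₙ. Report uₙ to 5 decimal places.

p(2.6) = 18.2976000, p(2.0) = -9.0000000
u₂ = 2.0000000 − (-9.0000000)·(-0.6000000)/(-27.2976000) = 2.1978196;  |Δ| = 0.1978196
p(2.1978196) = -2.4584085
u₃ = 2.1978196 − (-2.4584085)·(0.1978196)/(6.5415915) = 2.2721626;  |Δ| = 0.0743430
p(2.2721626) = 0.5650554
u₄ = 2.2721626 − 0.5650554·(0.0743430)/(3.0234639) = 2.2582686;  |Δ| = 0.0138940
p(2.2582686) = -0.0253484
u₅ = 2.2582686 − (-0.0253484)·(-0.0138940)/(-0.5904038) = 2.2588651;  |Δ| = 0.0005965
p(2.2588651) = -0.0002438
u₆ = 2.2588651 − (-0.0002438)·(0.0005965)/(0.0251047) = 2.2588709;  |Δ| = 0.0000058
|u₆ − u₅| = 0.0000058 < 0.0001

n = 6, uₙ = 2.25887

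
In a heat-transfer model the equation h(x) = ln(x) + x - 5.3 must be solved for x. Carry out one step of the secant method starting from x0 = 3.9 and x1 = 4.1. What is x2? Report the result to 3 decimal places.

h(3.9) = -0.03902, h(4.1) = 0.21099
x2 = 4.10000 − 0.21099·(4.10000 − 3.90000) / (0.21099 − (-0.03902)) = 4.10000 − (0.04220)/(0.25001) = 3.93122

3.931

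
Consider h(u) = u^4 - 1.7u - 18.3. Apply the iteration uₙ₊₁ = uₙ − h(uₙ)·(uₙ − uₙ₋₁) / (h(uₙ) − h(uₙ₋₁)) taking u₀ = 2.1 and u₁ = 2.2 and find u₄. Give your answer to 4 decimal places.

h(2.1) = -2.421900, h(2.2) = 1.385600
u₂ = 2.200000 − 1.385600·(2.200000 − 2.100000) / (1.385600 − (-2.421900)) = 2.200000 − (0.138560)/(3.807500) = 2.163609
h(2.163609) = -0.064478
u₃ = 2.163609 − (-0.064478)·(2.163609 − 2.200000) / (-0.064478 − 1.385600) = 2.163609 − (0.002346)/(-1.450078) = 2.165227
h(2.165227) = -0.001599
u₄ = 2.165227 − (-0.001599)·(2.165227 − 2.163609) / (-0.001599 − (-0.064478)) = 2.165227 − (-0.000003)/(0.062879) = 2.165268

2.1653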